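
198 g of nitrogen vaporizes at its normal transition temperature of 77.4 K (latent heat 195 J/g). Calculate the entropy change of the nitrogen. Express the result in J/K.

Heat absorbed by the substance: Q = mL = 198 × 195 = 38610 J.
At constant T, ΔS = Q_rev/T = 38610 / 77.4 = 499 J/K.

ΔS = 499 J/K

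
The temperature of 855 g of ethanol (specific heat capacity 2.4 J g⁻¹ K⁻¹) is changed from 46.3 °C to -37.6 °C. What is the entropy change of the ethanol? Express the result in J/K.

In kelvin: T₁ = 319.45 K, T₂ = 235.55 K. ΔS = ∫dQ_rev/T = m c ln(T₂/T₁) = 855 × 2.4 × ln(235.55/319.45) = -625 J/K.

ΔS = -625 J/K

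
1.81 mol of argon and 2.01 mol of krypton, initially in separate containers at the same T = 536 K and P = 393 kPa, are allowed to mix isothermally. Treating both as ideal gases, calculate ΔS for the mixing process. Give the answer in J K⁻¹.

Mole fractions: x_A = 1.81/3.82 = 0.474, x_B = 0.526.
ΔS_mix = −R(n_A ln x_A + n_B ln x_B) = −8.314 × (1.81 ln 0.474 + 2.01 ln 0.526) = 22 J/K.

ΔS_mix = 22 J/K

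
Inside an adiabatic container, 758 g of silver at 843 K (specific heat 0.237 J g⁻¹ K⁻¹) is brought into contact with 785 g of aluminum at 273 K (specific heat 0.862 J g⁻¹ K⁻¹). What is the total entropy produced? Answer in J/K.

Energy balance: T_f = (m₁c₁T₁ + m₂c₂T₂)/(m₁c₁ + m₂c₂) = 392.58 K.
ΔS₁ = m₁c₁ ln(T_f/T₁) = 179.646 × ln(392.58/843) = -137.29 J/K.
ΔS₂ = m₂c₂ ln(T_f/T₂) = 676.67 × ln(392.58/273) = 245.81 J/K.
ΔS_total = -137.29 + 245.81 = 109 J/K.

ΔS_total = 109 J/K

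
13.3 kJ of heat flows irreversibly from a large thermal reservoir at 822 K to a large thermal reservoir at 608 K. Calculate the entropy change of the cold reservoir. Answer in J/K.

ΔS_cold = 21.9 J/K

The cold reservoir gains heat Q, so ΔS_cold = +Q/T_C = 13300/608 = 21.9 J/K.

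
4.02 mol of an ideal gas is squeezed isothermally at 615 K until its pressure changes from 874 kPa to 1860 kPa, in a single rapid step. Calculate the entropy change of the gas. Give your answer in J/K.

Entropy is a state function, so ΔS_gas depends only on the end states.
For an isothermal ideal gas ΔS_gas = nR ln(P₁/P₂) = 4.02 × 8.314 × ln(874/1860) = -25.2 J/K.

ΔS_gas = -25.2 J/K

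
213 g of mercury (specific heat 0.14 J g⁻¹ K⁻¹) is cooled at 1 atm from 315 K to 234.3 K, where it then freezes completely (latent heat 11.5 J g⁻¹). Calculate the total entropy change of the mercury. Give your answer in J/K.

Cooling step: ΔS₁ = m c ln(T_tr/T_i) = 213 × 0.14 × ln(234.3/315) = -8.826 J/K.
Phase change: ΔS₂ = −mL/T_tr = −213 × 11.5 / 234.3 = -10.45 J/K.
ΔS_total = (-8.826) + (-10.45) = -19.3 J/K.

ΔS = -19.3 J/K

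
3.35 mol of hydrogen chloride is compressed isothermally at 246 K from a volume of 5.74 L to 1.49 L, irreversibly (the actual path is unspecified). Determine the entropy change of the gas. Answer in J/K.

Entropy is a state function, so ΔS_gas depends only on the end states.
For an isothermal ideal gas ΔS_gas = nR ln(V₂/V₁) = 3.35 × 8.314 × ln(1.49/5.74) = -37.6 J/K.

ΔS_gas = -37.6 J/K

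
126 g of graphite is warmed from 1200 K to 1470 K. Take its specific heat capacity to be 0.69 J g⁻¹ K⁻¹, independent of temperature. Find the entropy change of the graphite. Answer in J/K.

ΔS = ∫dQ_rev/T = m c ln(T₂/T₁) = 126 × 0.69 × ln(1470/1200) = 17.6 J/K.

ΔS = 17.6 J/K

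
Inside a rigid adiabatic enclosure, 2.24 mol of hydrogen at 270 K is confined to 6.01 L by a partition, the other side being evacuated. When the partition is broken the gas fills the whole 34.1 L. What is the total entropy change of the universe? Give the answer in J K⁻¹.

ΔS_universe = 32.3 J/K

For an ideal gas in free expansion Q = 0 and W = 0, so T is unchanged.
Entropy is a state function; using a reversible isothermal path, ΔS_gas = nR ln(V₂/V₁) = 2.24 × 8.314 × ln(34.1/6.01) = 32.3 J/K.
The insulated surroundings exchange no heat, so ΔS_surr = 0 and ΔS_universe = ΔS_gas.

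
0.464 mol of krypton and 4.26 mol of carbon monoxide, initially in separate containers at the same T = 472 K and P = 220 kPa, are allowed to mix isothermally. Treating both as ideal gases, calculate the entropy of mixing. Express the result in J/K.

Mole fractions: x_A = 0.464/4.72 = 0.0982, x_B = 0.902.
ΔS_mix = −R(n_A ln x_A + n_B ln x_B) = −8.314 × (0.464 ln 0.0982 + 4.26 ln 0.902) = 12.6 J/K.

ΔS_mix = 12.6 J/K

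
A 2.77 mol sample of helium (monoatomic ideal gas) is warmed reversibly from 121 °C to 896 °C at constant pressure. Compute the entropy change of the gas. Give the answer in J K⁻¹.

In kelvin: T₁ = 394.15 K, T₂ = 1169.15 K. At constant pressure, ΔS = nC_p ln(T₂/T₁) with C_p = 5R/2 = 20.79 J mol⁻¹ K⁻¹.
ΔS = 2.77 × 20.79 × ln(1169.15/394.15) = 62.6 J/K.

ΔS = 62.6 J/K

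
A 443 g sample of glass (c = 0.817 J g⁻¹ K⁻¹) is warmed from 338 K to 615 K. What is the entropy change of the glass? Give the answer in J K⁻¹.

ΔS = 217 J/K

ΔS = ∫dQ_rev/T = m c ln(T₂/T₁) = 443 × 0.817 × ln(615/338) = 217 J/K.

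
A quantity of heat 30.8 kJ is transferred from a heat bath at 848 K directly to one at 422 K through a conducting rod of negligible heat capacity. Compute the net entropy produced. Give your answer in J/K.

ΔS_hot = −Q/T_H = −30800/848 = -36.32 J/K and ΔS_cold = +Q/T_C = 30800/422 = 72.99 J/K.
ΔS_total = -36.32 + 72.99 = 36.7 J/K, positive as the second law requires.

ΔS_total = 36.7 J/K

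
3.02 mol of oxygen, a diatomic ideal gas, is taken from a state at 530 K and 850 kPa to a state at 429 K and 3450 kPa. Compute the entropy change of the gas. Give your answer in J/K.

ΔS = nC_p ln(T₂/T₁) − nR ln(P₂/P₁), with C_p = 7R/2 = 29.1 J mol⁻¹ K⁻¹ for a diatomic ideal gas.
ΔS = 3.02 × [29.1 × ln(429/530) − 8.314 × ln(3450/850)] = -53.8 J/K.

ΔS = -53.8 J/K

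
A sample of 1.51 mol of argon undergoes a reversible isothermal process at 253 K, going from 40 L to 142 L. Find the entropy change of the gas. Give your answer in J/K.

ΔS_gas = 15.9 J/K

For an isothermal ideal gas ΔS_gas = nR ln(V₂/V₁) = 1.51 × 8.314 × ln(142/40) = 15.9 J/K.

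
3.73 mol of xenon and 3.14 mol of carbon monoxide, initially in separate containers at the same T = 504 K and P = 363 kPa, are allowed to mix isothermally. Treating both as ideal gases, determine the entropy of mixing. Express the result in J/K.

ΔS_mix = 39.4 J/K

Mole fractions: x_A = 3.73/6.87 = 0.543, x_B = 0.457.
ΔS_mix = −R(n_A ln x_A + n_B ln x_B) = −8.314 × (3.73 ln 0.543 + 3.14 ln 0.457) = 39.4 J/K.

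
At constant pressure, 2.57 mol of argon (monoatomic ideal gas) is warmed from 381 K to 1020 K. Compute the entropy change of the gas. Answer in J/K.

At constant pressure, ΔS = nC_p ln(T₂/T₁) with C_p = 5R/2 = 20.79 J mol⁻¹ K⁻¹.
ΔS = 2.57 × 20.79 × ln(1020/381) = 52.6 J/K.

ΔS = 52.6 J/K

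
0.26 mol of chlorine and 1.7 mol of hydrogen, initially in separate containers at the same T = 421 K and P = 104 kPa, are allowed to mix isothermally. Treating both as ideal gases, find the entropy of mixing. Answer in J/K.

Mole fractions: x_A = 0.26/1.96 = 0.133, x_B = 0.867.
ΔS_mix = −R(n_A ln x_A + n_B ln x_B) = −8.314 × (0.26 ln 0.133 + 1.7 ln 0.867) = 6.38 J/K.

ΔS_mix = 6.38 J/K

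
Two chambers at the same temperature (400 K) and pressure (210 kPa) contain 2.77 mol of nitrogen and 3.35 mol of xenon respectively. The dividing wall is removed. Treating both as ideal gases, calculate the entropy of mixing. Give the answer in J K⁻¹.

ΔS_mix = 35 J/K

Mole fractions: x_A = 2.77/6.12 = 0.453, x_B = 0.547.
ΔS_mix = −R(n_A ln x_A + n_B ln x_B) = −8.314 × (2.77 ln 0.453 + 3.35 ln 0.547) = 35 J/K.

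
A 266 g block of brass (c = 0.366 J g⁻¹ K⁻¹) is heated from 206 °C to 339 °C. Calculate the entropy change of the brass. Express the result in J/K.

ΔS = 23.8 J/K

In kelvin: T₁ = 479.15 K, T₂ = 612.15 K. ΔS = ∫dQ_rev/T = m c ln(T₂/T₁) = 266 × 0.366 × ln(612.15/479.15) = 23.8 J/K.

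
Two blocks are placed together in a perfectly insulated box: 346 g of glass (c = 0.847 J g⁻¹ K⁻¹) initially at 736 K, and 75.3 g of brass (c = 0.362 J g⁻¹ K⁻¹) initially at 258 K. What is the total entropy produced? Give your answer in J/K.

ΔS_total = 10.4 J/K

Energy balance: T_f = (m₁c₁T₁ + m₂c₂T₂)/(m₁c₁ + m₂c₂) = 695.32 K.
ΔS₁ = m₁c₁ ln(T_f/T₁) = 293.062 × ln(695.32/736) = -16.66 J/K.
ΔS₂ = m₂c₂ ln(T_f/T₂) = 27.2586 × ln(695.32/258) = 27.02 J/K.
ΔS_total = -16.66 + 27.02 = 10.4 J/K.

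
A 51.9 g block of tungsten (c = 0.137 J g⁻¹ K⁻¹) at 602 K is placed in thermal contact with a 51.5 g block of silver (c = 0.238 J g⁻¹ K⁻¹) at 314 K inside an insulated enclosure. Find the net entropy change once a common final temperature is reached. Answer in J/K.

ΔS_total = 0.993 J/K

Energy balance: T_f = (m₁c₁T₁ + m₂c₂T₂)/(m₁c₁ + m₂c₂) = 419.73 K.
ΔS₁ = m₁c₁ ln(T_f/T₁) = 7.1103 × ln(419.73/602) = -2.564 J/K.
ΔS₂ = m₂c₂ ln(T_f/T₂) = 12.257 × ln(419.73/314) = 3.557 J/K.
ΔS_total = -2.564 + 3.557 = 0.993 J/K.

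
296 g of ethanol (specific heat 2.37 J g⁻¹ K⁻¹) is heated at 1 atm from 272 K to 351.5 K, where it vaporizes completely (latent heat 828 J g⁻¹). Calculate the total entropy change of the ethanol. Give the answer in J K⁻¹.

ΔS = 877 J/K

Warming step: ΔS₁ = m c ln(T_tr/T_i) = 296 × 2.37 × ln(351.5/272) = 179.9 J/K.
Phase change: ΔS₂ = +mL/T_tr = 296 × 828 / 351.5 = 697.3 J/K.
ΔS_total = (179.9) + (697.3) = 877 J/K.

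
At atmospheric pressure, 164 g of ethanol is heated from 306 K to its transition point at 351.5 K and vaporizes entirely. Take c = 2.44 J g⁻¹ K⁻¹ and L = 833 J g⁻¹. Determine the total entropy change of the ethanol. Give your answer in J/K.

Warming step: ΔS₁ = m c ln(T_tr/T_i) = 164 × 2.44 × ln(351.5/306) = 55.47 J/K.
Phase change: ΔS₂ = +mL/T_tr = 164 × 833 / 351.5 = 388.7 J/K.
ΔS_total = (55.47) + (388.7) = 444 J/K.

ΔS = 444 J/K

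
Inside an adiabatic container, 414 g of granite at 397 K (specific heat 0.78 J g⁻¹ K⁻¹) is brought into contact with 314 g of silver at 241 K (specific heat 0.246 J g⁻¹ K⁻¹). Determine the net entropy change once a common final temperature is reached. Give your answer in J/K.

Energy balance: T_f = (m₁c₁T₁ + m₂c₂T₂)/(m₁c₁ + m₂c₂) = 366.89 K.
ΔS₁ = m₁c₁ ln(T_f/T₁) = 322.92 × ln(366.89/397) = -25.47 J/K.
ΔS₂ = m₂c₂ ln(T_f/T₂) = 77.244 × ln(366.89/241) = 32.46 J/K.
ΔS_total = -25.47 + 32.46 = 6.99 J/K.

ΔS_total = 6.99 J/K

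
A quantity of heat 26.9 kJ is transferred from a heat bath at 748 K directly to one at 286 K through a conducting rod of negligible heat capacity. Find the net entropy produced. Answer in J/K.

ΔS_total = 58.1 J/K

ΔS_hot = −Q/T_H = −26900/748 = -35.96 J/K and ΔS_cold = +Q/T_C = 26900/286 = 94.06 J/K.
ΔS_total = -35.96 + 94.06 = 58.1 J/K, positive as the second law requires.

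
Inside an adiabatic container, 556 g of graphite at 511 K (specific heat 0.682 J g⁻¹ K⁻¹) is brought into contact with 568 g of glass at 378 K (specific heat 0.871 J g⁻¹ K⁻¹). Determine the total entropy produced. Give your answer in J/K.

ΔS_total = 9.85 J/K

Energy balance: T_f = (m₁c₁T₁ + m₂c₂T₂)/(m₁c₁ + m₂c₂) = 435.71 K.
ΔS₁ = m₁c₁ ln(T_f/T₁) = 379.192 × ln(435.71/511) = -60.44 J/K.
ΔS₂ = m₂c₂ ln(T_f/T₂) = 494.728 × ln(435.71/378) = 70.29 J/K.
ΔS_total = -60.44 + 70.29 = 9.85 J/K.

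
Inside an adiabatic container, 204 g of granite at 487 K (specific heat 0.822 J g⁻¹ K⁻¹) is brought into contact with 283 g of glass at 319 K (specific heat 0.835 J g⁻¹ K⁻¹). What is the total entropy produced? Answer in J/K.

ΔS_total = 8.93 J/K

Energy balance: T_f = (m₁c₁T₁ + m₂c₂T₂)/(m₁c₁ + m₂c₂) = 388.73 K.
ΔS₁ = m₁c₁ ln(T_f/T₁) = 167.688 × ln(388.73/487) = -37.79 J/K.
ΔS₂ = m₂c₂ ln(T_f/T₂) = 236.305 × ln(388.73/319) = 46.72 J/K.
ΔS_total = -37.79 + 46.72 = 8.93 J/K.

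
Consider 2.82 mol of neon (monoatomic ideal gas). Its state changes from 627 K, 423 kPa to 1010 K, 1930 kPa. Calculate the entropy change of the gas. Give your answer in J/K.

ΔS = nC_p ln(T₂/T₁) − nR ln(P₂/P₁), with C_p = 5R/2 = 20.79 J mol⁻¹ K⁻¹ for a monoatomic ideal gas.
ΔS = 2.82 × [20.79 × ln(1010/627) − 8.314 × ln(1930/423)] = -7.64 J/K.

ΔS = -7.64 J/K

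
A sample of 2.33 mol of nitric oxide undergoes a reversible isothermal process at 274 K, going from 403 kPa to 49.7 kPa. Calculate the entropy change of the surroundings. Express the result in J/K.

For an isothermal ideal gas ΔS_gas = nR ln(P₁/P₂) = 2.33 × 8.314 × ln(403/49.7) = 40.5 J/K.
The process is reversible, so ΔS_surr = −ΔS_gas = -40.5 J/K and ΔS_universe = 0.

ΔS_surr = -40.5 J/K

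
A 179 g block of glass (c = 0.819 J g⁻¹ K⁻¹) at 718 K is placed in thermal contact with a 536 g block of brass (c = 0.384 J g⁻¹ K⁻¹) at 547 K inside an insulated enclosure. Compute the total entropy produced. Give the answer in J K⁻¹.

ΔS_total = 3.21 J/K

Energy balance: T_f = (m₁c₁T₁ + m₂c₂T₂)/(m₁c₁ + m₂c₂) = 618.13 K.
ΔS₁ = m₁c₁ ln(T_f/T₁) = 146.601 × ln(618.13/718) = -21.956 J/K.
ΔS₂ = m₂c₂ ln(T_f/T₂) = 205.824 × ln(618.13/547) = 25.163 J/K.
ΔS_total = -21.956 + 25.163 = 3.21 J/K.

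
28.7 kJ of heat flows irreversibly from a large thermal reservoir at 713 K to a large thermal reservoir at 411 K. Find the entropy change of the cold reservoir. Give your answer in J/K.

ΔS_cold = 69.8 J/K

The cold reservoir gains heat Q, so ΔS_cold = +Q/T_C = 28700/411 = 69.8 J/K.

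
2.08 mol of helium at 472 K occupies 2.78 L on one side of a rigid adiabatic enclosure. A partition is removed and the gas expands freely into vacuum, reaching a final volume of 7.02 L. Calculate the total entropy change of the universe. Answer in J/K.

For an ideal gas in free expansion Q = 0 and W = 0, so T is unchanged.
Entropy is a state function; using a reversible isothermal path, ΔS_gas = nR ln(V₂/V₁) = 2.08 × 8.314 × ln(7.02/2.78) = 16 J/K.
The insulated surroundings exchange no heat, so ΔS_surr = 0 and ΔS_universe = ΔS_gas.

ΔS_universe = 16 J/K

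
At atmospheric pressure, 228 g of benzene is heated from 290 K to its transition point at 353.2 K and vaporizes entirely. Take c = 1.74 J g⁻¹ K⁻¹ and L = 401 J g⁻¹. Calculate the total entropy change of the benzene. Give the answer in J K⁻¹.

Warming step: ΔS₁ = m c ln(T_tr/T_i) = 228 × 1.74 × ln(353.2/290) = 78.21 J/K.
Phase change: ΔS₂ = +mL/T_tr = 228 × 401 / 353.2 = 258.9 J/K.
ΔS_total = (78.21) + (258.9) = 337 J/K.

ΔS = 337 J/K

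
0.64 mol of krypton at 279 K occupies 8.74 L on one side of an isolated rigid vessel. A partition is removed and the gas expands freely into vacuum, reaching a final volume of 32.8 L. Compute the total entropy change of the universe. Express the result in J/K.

No heat is exchanged and no work is done, so the ideal-gas temperature stays constant.
Entropy is a state function; using a reversible isothermal path, ΔS_gas = nR ln(V₂/V₁) = 0.64 × 8.314 × ln(32.8/8.74) = 7.04 J/K.
The insulated surroundings exchange no heat, so ΔS_surr = 0 and ΔS_universe = ΔS_gas.

ΔS_universe = 7.04 J/K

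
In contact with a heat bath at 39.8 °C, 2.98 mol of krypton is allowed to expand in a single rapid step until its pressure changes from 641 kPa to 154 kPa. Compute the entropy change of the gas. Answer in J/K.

ΔS_gas = 35.3 J/K

Entropy is a state function, so ΔS_gas depends only on the end states.
For an isothermal ideal gas ΔS_gas = nR ln(P₁/P₂) = 2.98 × 8.314 × ln(641/154) = 35.3 J/K.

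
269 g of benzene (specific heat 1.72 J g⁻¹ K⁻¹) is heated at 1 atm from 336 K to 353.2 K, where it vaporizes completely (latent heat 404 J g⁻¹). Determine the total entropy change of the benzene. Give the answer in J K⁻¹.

ΔS = 331 J/K

Warming step: ΔS₁ = m c ln(T_tr/T_i) = 269 × 1.72 × ln(353.2/336) = 23.1 J/K.
Phase change: ΔS₂ = +mL/T_tr = 269 × 404 / 353.2 = 307.7 J/K.
ΔS_total = (23.1) + (307.7) = 331 J/K.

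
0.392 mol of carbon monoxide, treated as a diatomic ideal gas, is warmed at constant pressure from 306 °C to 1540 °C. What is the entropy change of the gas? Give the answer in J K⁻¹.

In kelvin: T₁ = 579.15 K, T₂ = 1813.15 K. At constant pressure, ΔS = nC_p ln(T₂/T₁) with C_p = 7R/2 = 29.1 J mol⁻¹ K⁻¹.
ΔS = 0.392 × 29.1 × ln(1813.15/579.15) = 13 J/K.

ΔS = 13 J/K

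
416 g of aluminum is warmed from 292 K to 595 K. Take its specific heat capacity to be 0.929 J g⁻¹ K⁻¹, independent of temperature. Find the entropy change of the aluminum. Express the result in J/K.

ΔS = ∫dQ_rev/T = m c ln(T₂/T₁) = 416 × 0.929 × ln(595/292) = 275 J/K.

ΔS = 275 J/K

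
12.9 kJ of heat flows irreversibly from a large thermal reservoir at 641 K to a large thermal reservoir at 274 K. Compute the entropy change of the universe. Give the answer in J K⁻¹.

ΔS_hot = −Q/T_H = −12900/641 = -20.12 J/K and ΔS_cold = +Q/T_C = 12900/274 = 47.08 J/K.
ΔS_total = -20.12 + 47.08 = 27 J/K, positive as the second law requires.

ΔS_total = 27 J/K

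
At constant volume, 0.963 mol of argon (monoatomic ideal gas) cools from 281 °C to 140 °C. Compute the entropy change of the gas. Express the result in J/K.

ΔS = -3.53 J/K

In kelvin: T₁ = 554.15 K, T₂ = 413.15 K. At constant volume, ΔS = nC_V ln(T₂/T₁) with C_V = 3R/2 = 12.47 J mol⁻¹ K⁻¹.
ΔS = 0.963 × 12.47 × ln(413.15/554.15) = -3.53 J/K.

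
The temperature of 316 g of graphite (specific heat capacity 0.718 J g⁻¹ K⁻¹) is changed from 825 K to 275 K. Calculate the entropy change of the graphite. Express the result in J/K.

ΔS = ∫dQ_rev/T = m c ln(T₂/T₁) = 316 × 0.718 × ln(275/825) = -249 J/K.

ΔS = -249 J/K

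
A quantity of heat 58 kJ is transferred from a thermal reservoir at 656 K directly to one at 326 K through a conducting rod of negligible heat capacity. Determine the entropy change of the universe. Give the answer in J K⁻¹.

ΔS_total = 89.5 J/K

ΔS_hot = −Q/T_H = −58000/656 = -88.41 J/K and ΔS_cold = +Q/T_C = 58000/326 = 177.9 J/K.
ΔS_total = -88.41 + 177.9 = 89.5 J/K, positive as the second law requires.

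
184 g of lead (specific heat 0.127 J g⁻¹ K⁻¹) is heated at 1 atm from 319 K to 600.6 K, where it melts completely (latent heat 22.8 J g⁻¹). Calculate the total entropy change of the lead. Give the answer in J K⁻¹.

Warming step: ΔS₁ = m c ln(T_tr/T_i) = 184 × 0.127 × ln(600.6/319) = 14.79 J/K.
Phase change: ΔS₂ = +mL/T_tr = 184 × 22.8 / 600.6 = 6.985 J/K.
ΔS_total = (14.79) + (6.985) = 21.8 J/K.

ΔS = 21.8 J/K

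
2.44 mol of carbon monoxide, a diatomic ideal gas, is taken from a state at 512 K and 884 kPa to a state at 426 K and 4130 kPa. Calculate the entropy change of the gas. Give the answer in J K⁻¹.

ΔS = -44.3 J/K

ΔS = nC_p ln(T₂/T₁) − nR ln(P₂/P₁), with C_p = 7R/2 = 29.1 J mol⁻¹ K⁻¹ for a diatomic ideal gas.
ΔS = 2.44 × [29.1 × ln(426/512) − 8.314 × ln(4130/884)] = -44.3 J/K.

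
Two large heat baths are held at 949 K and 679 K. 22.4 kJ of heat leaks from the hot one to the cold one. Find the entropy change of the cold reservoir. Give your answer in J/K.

The cold reservoir gains heat Q, so ΔS_cold = +Q/T_C = 22400/679 = 33 J/K.

ΔS_cold = 33 J/K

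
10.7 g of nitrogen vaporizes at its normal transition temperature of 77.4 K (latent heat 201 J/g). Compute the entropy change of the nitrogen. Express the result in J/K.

Heat absorbed by the substance: Q = mL = 10.7 × 201 = 2150.7 J.
At constant T, ΔS = Q_rev/T = 2150.7 / 77.4 = 27.8 J/K.

ΔS = 27.8 J/K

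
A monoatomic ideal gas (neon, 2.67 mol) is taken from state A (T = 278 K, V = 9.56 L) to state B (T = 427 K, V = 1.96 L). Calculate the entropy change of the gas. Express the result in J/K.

ΔS = -20.9 J/K

Entropy is a state function: ΔS = nC_V ln(T₂/T₁) + nR ln(V₂/V₁), with C_V = 3R/2 = 12.47 J mol⁻¹ K⁻¹ for a monoatomic ideal gas.
ΔS = 2.67 × [12.47 × ln(427/278) + 8.314 × ln(1.96/9.56)] = -20.9 J/K.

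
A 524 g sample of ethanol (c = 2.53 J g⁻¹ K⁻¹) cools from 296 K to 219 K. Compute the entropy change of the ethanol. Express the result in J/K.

ΔS = -399 J/K

ΔS = ∫dQ_rev/T = m c ln(T₂/T₁) = 524 × 2.53 × ln(219/296) = -399 J/K.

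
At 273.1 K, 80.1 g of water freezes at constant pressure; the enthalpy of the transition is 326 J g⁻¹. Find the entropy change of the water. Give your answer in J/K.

Heat released by the substance: Q = −mL = −80.1 × 326 = −26112.6 J.
At constant T, ΔS = Q_rev/T = −26112.6 / 273.1 = -95.6 J/K.

ΔS = -95.6 J/K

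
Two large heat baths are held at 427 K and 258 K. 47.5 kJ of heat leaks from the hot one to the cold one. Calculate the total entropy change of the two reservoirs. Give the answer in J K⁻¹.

ΔS_hot = −Q/T_H = −47500/427 = -111.2 J/K and ΔS_cold = +Q/T_C = 47500/258 = 184.1 J/K.
ΔS_total = -111.2 + 184.1 = 72.9 J/K, positive as the second law requires.

ΔS_total = 72.9 J/K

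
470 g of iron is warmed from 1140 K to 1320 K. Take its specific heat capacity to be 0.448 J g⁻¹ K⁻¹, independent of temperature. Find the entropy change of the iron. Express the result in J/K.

ΔS = 30.9 J/K

ΔS = ∫dQ_rev/T = m c ln(T₂/T₁) = 470 × 0.448 × ln(1320/1140) = 30.9 J/K.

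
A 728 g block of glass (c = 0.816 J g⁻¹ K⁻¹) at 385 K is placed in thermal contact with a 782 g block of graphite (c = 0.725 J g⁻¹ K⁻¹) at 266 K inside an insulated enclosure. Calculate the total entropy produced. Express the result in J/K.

Energy balance: T_f = (m₁c₁T₁ + m₂c₂T₂)/(m₁c₁ + m₂c₂) = 326.89 K.
ΔS₁ = m₁c₁ ln(T_f/T₁) = 594.048 × ln(326.89/385) = -97.2 J/K.
ΔS₂ = m₂c₂ ln(T_f/T₂) = 566.95 × ln(326.89/266) = 116.9 J/K.
ΔS_total = -97.2 + 116.9 = 19.7 J/K.

ΔS_total = 19.7 J/K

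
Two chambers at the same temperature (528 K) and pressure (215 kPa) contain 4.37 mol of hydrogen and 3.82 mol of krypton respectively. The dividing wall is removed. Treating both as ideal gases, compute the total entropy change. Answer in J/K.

ΔS_mix = 47 J/K

Mole fractions: x_A = 4.37/8.19 = 0.534, x_B = 0.466.
ΔS_mix = −R(n_A ln x_A + n_B ln x_B) = −8.314 × (4.37 ln 0.534 + 3.82 ln 0.466) = 47 J/K.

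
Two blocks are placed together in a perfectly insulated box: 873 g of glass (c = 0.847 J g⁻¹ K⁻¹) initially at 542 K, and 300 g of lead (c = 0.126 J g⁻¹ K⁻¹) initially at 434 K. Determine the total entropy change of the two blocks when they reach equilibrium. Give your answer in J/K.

Energy balance: T_f = (m₁c₁T₁ + m₂c₂T₂)/(m₁c₁ + m₂c₂) = 536.75 K.
ΔS₁ = m₁c₁ ln(T_f/T₁) = 739.431 × ln(536.75/542) = -7.201 J/K.
ΔS₂ = m₂c₂ ln(T_f/T₂) = 37.8 × ln(536.75/434) = 8.032 J/K.
ΔS_total = -7.201 + 8.032 = 0.831 J/K.

ΔS_total = 0.831 J/K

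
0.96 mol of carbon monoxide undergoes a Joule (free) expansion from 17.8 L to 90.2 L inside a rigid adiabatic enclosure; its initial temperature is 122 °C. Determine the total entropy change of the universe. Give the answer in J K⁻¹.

For an ideal gas in free expansion Q = 0 and W = 0, so T is unchanged.
Entropy is a state function; using a reversible isothermal path, ΔS_gas = nR ln(V₂/V₁) = 0.96 × 8.314 × ln(90.2/17.8) = 13 J/K.
The insulated surroundings exchange no heat, so ΔS_surr = 0 and ΔS_universe = ΔS_gas.

ΔS_universe = 13 J/K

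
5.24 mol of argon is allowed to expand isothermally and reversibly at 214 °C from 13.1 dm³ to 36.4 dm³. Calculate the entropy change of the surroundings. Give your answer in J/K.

ΔS_surr = -44.5 J/K

For an isothermal ideal gas ΔS_gas = nR ln(V₂/V₁) = 5.24 × 8.314 × ln(36.4/13.1) = 44.5 J/K.
The process is reversible, so ΔS_surr = −ΔS_gas = -44.5 J/K and ΔS_universe = 0.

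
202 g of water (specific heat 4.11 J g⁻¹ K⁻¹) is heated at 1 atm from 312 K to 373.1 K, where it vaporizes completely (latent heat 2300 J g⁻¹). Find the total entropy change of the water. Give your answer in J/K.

ΔS = 1390 J/K

Warming step: ΔS₁ = m c ln(T_tr/T_i) = 202 × 4.11 × ln(373.1/312) = 148.5 J/K.
Phase change: ΔS₂ = +mL/T_tr = 202 × 2300 / 373.1 = 1245 J/K.
ΔS_total = (148.5) + (1245) = 1390 J/K.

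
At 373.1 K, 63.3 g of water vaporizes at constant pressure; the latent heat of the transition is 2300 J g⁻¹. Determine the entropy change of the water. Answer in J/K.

Heat absorbed by the substance: Q = mL = 63.3 × 2300 = 145590 J.
At constant T, ΔS = Q_rev/T = 145590 / 373.1 = 390 J/K.

ΔS = 390 J/K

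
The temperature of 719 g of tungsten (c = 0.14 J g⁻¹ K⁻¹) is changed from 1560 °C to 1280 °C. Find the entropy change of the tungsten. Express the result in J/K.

ΔS = -16.7 J/K

In kelvin: T₁ = 1833.15 K, T₂ = 1553.15 K. ΔS = ∫dQ_rev/T = m c ln(T₂/T₁) = 719 × 0.14 × ln(1553.15/1833.15) = -16.7 J/K.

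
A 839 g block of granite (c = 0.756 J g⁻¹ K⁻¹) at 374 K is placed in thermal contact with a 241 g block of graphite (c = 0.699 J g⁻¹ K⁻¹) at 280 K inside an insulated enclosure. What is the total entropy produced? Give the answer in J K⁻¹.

Energy balance: T_f = (m₁c₁T₁ + m₂c₂T₂)/(m₁c₁ + m₂c₂) = 354.27 K.
ΔS₁ = m₁c₁ ln(T_f/T₁) = 634.284 × ln(354.27/374) = -34.37 J/K.
ΔS₂ = m₂c₂ ln(T_f/T₂) = 168.459 × ln(354.27/280) = 39.64 J/K.
ΔS_total = -34.37 + 39.64 = 5.27 J/K.

ΔS_total = 5.27 J/K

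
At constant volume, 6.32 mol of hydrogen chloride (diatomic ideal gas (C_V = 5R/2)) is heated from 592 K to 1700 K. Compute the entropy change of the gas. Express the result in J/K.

ΔS = 139 J/K

At constant volume, ΔS = nC_V ln(T₂/T₁) with C_V = 5R/2 = 20.79 J mol⁻¹ K⁻¹.
ΔS = 6.32 × 20.79 × ln(1700/592) = 139 J/K.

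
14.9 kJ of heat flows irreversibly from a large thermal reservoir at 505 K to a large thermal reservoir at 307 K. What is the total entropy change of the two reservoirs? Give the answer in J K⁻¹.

ΔS_hot = −Q/T_H = −14900/505 = -29.5 J/K and ΔS_cold = +Q/T_C = 14900/307 = 48.53 J/K.
ΔS_total = -29.5 + 48.53 = 19 J/K, positive as the second law requires.

ΔS_total = 19 J/K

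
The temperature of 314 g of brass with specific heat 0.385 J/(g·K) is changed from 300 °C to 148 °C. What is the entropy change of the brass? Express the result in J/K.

ΔS = -37.3 J/K

In kelvin: T₁ = 573.15 K, T₂ = 421.15 K. ΔS = ∫dQ_rev/T = m c ln(T₂/T₁) = 314 × 0.385 × ln(421.15/573.15) = -37.3 J/K.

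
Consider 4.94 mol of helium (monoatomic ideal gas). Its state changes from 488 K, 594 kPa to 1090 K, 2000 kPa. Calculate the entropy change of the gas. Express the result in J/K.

ΔS = nC_p ln(T₂/T₁) − nR ln(P₂/P₁), with C_p = 5R/2 = 20.79 J mol⁻¹ K⁻¹ for a monoatomic ideal gas.
ΔS = 4.94 × [20.79 × ln(1090/488) − 8.314 × ln(2000/594)] = 32.7 J/K.

ΔS = 32.7 J/K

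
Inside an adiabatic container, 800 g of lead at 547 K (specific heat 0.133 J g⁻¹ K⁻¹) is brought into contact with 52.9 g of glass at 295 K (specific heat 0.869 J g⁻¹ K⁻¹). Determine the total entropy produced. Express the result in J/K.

ΔS_total = 5.58 J/K

Energy balance: T_f = (m₁c₁T₁ + m₂c₂T₂)/(m₁c₁ + m₂c₂) = 470.97 K.
ΔS₁ = m₁c₁ ln(T_f/T₁) = 106.4 × ln(470.97/547) = -15.923 J/K.
ΔS₂ = m₂c₂ ln(T_f/T₂) = 45.9701 × ln(470.97/295) = 21.506 J/K.
ΔS_total = -15.923 + 21.506 = 5.58 J/K.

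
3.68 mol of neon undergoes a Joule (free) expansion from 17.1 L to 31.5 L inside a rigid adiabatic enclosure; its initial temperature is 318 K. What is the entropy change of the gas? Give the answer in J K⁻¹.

ΔS_gas = 18.7 J/K

For an ideal gas in free expansion Q = 0 and W = 0, so T is unchanged.
Entropy is a state function; using a reversible isothermal path, ΔS_gas = nR ln(V₂/V₁) = 3.68 × 8.314 × ln(31.5/17.1) = 18.7 J/K.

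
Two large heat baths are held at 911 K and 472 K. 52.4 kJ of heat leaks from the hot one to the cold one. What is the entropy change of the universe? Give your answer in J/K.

ΔS_hot = −Q/T_H = −52400/911 = -57.52 J/K and ΔS_cold = +Q/T_C = 52400/472 = 111 J/K.
ΔS_total = -57.52 + 111 = 53.5 J/K, positive as the second law requires.

ΔS_total = 53.5 J/K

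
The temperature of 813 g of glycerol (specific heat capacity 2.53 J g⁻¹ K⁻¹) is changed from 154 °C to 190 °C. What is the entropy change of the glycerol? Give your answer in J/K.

ΔS = 166 J/K

In kelvin: T₁ = 427.15 K, T₂ = 463.15 K. ΔS = ∫dQ_rev/T = m c ln(T₂/T₁) = 813 × 2.53 × ln(463.15/427.15) = 166 J/K.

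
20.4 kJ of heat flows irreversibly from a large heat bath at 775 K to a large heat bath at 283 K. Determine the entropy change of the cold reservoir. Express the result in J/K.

The cold reservoir gains heat Q, so ΔS_cold = +Q/T_C = 20400/283 = 72.1 J/K.

ΔS_cold = 72.1 J/K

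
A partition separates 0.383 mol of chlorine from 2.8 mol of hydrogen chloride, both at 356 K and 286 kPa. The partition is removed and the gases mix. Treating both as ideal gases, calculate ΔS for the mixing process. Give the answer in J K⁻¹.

Mole fractions: x_A = 0.383/3.18 = 0.12, x_B = 0.88.
ΔS_mix = −R(n_A ln x_A + n_B ln x_B) = −8.314 × (0.383 ln 0.12 + 2.8 ln 0.88) = 9.73 J/K.

ΔS_mix = 9.73 J/K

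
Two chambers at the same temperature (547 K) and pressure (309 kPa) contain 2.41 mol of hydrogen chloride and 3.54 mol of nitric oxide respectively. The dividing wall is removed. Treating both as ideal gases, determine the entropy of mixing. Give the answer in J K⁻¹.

Mole fractions: x_A = 2.41/5.95 = 0.405, x_B = 0.595.
ΔS_mix = −R(n_A ln x_A + n_B ln x_B) = −8.314 × (2.41 ln 0.405 + 3.54 ln 0.595) = 33.4 J/K.

ΔS_mix = 33.4 J/K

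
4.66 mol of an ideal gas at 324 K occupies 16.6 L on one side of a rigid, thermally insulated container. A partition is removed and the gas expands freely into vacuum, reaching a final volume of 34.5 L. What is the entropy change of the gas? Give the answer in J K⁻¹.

ΔS_gas = 28.3 J/K

For an ideal gas in free expansion Q = 0 and W = 0, so T is unchanged.
Entropy is a state function; using a reversible isothermal path, ΔS_gas = nR ln(V₂/V₁) = 4.66 × 8.314 × ln(34.5/16.6) = 28.3 J/K.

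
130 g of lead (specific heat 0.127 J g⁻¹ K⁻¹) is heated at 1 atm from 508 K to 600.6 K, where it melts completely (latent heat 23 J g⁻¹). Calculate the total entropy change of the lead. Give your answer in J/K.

Warming step: ΔS₁ = m c ln(T_tr/T_i) = 130 × 0.127 × ln(600.6/508) = 2.765 J/K.
Phase change: ΔS₂ = +mL/T_tr = 130 × 23 / 600.6 = 4.978 J/K.
ΔS_total = (2.765) + (4.978) = 7.74 J/K.

ΔS = 7.74 J/K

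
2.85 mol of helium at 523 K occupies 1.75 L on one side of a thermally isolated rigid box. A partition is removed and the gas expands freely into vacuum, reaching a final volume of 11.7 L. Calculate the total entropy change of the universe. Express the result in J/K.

No heat is exchanged and no work is done, so the ideal-gas temperature stays constant.
Entropy is a state function; using a reversible isothermal path, ΔS_gas = nR ln(V₂/V₁) = 2.85 × 8.314 × ln(11.7/1.75) = 45 J/K.
The insulated surroundings exchange no heat, so ΔS_surr = 0 and ΔS_universe = ΔS_gas.

ΔS_universe = 45 J/K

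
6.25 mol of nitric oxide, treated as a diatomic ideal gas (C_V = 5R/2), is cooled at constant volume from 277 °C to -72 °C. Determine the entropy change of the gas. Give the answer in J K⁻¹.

In kelvin: T₁ = 550.15 K, T₂ = 201.15 K. At constant volume, ΔS = nC_V ln(T₂/T₁) with C_V = 5R/2 = 20.79 J mol⁻¹ K⁻¹.
ΔS = 6.25 × 20.79 × ln(201.15/550.15) = -131 J/K.

ΔS = -131 J/K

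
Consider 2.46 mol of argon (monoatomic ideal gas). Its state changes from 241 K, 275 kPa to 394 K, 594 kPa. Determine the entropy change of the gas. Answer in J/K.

ΔS = nC_p ln(T₂/T₁) − nR ln(P₂/P₁), with C_p = 5R/2 = 20.79 J mol⁻¹ K⁻¹ for a monoatomic ideal gas.
ΔS = 2.46 × [20.79 × ln(394/241) − 8.314 × ln(594/275)] = 9.38 J/K.

ΔS = 9.38 J/K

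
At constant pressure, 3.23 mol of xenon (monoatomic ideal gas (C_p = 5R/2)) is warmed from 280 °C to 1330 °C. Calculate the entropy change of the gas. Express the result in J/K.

In kelvin: T₁ = 553.15 K, T₂ = 1603.15 K. At constant pressure, ΔS = nC_p ln(T₂/T₁) with C_p = 5R/2 = 20.79 J mol⁻¹ K⁻¹.
ΔS = 3.23 × 20.79 × ln(1603.15/553.15) = 71.4 J/K.

ΔS = 71.4 J/K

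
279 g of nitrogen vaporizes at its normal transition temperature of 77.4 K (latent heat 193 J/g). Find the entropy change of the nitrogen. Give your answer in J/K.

Heat absorbed by the substance: Q = mL = 279 × 193 = 53847 J.
At constant T, ΔS = Q_rev/T = 53847 / 77.4 = 696 J/K.

ΔS = 696 J/K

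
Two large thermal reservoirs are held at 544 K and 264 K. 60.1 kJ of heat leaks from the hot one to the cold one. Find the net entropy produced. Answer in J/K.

ΔS_total = 117 J/K

ΔS_hot = −Q/T_H = −60100/544 = -110.5 J/K and ΔS_cold = +Q/T_C = 60100/264 = 227.7 J/K.
ΔS_total = -110.5 + 227.7 = 117 J/K, positive as the second law requires.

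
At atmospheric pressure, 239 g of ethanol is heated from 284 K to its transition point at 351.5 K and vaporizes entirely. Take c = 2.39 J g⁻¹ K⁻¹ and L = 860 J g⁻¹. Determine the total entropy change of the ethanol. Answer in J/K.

ΔS = 707 J/K

Warming step: ΔS₁ = m c ln(T_tr/T_i) = 239 × 2.39 × ln(351.5/284) = 121.8 J/K.
Phase change: ΔS₂ = +mL/T_tr = 239 × 860 / 351.5 = 584.8 J/K.
ΔS_total = (121.8) + (584.8) = 707 J/K.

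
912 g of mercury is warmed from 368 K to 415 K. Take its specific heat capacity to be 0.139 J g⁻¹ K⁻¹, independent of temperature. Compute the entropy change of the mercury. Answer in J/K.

ΔS = ∫dQ_rev/T = m c ln(T₂/T₁) = 912 × 0.139 × ln(415/368) = 15.2 J/K.

ΔS = 15.2 J/K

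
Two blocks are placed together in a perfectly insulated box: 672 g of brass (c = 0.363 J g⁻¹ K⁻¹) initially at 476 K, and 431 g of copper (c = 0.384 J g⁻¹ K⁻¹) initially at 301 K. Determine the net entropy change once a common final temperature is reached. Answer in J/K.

Energy balance: T_f = (m₁c₁T₁ + m₂c₂T₂)/(m₁c₁ + m₂c₂) = 405.26 K.
ΔS₁ = m₁c₁ ln(T_f/T₁) = 243.936 × ln(405.26/476) = -39.246 J/K.
ΔS₂ = m₂c₂ ln(T_f/T₂) = 165.504 × ln(405.26/301) = 49.225 J/K.
ΔS_total = -39.246 + 49.225 = 9.98 J/K.

ΔS_total = 9.98 J/K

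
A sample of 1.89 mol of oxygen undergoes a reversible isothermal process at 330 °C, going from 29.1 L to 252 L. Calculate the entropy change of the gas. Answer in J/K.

For an isothermal ideal gas ΔS_gas = nR ln(V₂/V₁) = 1.89 × 8.314 × ln(252/29.1) = 33.9 J/K.

ΔS_gas = 33.9 J/K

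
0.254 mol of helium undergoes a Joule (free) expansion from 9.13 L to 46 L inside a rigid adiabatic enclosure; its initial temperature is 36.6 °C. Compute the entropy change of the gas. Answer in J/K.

ΔS_gas = 3.41 J/K

No heat is exchanged and no work is done, so the ideal-gas temperature stays constant.
Entropy is a state function; using a reversible isothermal path, ΔS_gas = nR ln(V₂/V₁) = 0.254 × 8.314 × ln(46/9.13) = 3.41 J/K.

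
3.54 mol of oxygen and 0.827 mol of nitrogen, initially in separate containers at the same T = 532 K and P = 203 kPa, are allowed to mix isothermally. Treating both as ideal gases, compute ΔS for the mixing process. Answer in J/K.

ΔS_mix = 17.6 J/K

Mole fractions: x_A = 3.54/4.37 = 0.811, x_B = 0.189.
ΔS_mix = −R(n_A ln x_A + n_B ln x_B) = −8.314 × (3.54 ln 0.811 + 0.827 ln 0.189) = 17.6 J/K.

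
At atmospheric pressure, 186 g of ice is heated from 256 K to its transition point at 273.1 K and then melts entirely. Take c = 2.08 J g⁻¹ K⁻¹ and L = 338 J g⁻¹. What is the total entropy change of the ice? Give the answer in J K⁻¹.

ΔS = 255 J/K

Warming step: ΔS₁ = m c ln(T_tr/T_i) = 186 × 2.08 × ln(273.1/256) = 25.02 J/K.
Phase change: ΔS₂ = +mL/T_tr = 186 × 338 / 273.1 = 230.2 J/K.
ΔS_total = (25.02) + (230.2) = 255 J/K.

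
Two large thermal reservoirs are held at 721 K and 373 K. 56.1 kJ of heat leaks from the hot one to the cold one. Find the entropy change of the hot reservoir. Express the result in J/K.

ΔS_hot = -77.8 J/K

The hot reservoir loses heat Q, so ΔS_hot = −Q/T_H = −56100/721 = -77.8 J/K.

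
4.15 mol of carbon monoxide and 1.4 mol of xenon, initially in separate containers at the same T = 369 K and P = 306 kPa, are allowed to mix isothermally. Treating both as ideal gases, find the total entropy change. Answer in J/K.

ΔS_mix = 26.1 J/K

Mole fractions: x_A = 4.15/5.55 = 0.748, x_B = 0.252.
ΔS_mix = −R(n_A ln x_A + n_B ln x_B) = −8.314 × (4.15 ln 0.748 + 1.4 ln 0.252) = 26.1 J/K.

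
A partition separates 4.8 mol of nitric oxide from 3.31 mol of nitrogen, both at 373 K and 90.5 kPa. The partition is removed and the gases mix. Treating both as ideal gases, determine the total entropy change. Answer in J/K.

Mole fractions: x_A = 4.8/8.11 = 0.592, x_B = 0.408.
ΔS_mix = −R(n_A ln x_A + n_B ln x_B) = −8.314 × (4.8 ln 0.592 + 3.31 ln 0.408) = 45.6 J/K.

ΔS_mix = 45.6 J/K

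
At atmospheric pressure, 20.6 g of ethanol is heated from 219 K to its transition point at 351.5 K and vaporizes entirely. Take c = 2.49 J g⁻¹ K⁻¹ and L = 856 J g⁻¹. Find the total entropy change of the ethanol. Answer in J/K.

ΔS = 74.4 J/K

Warming step: ΔS₁ = m c ln(T_tr/T_i) = 20.6 × 2.49 × ln(351.5/219) = 24.27 J/K.
Phase change: ΔS₂ = +mL/T_tr = 20.6 × 856 / 351.5 = 50.17 J/K.
ΔS_total = (24.27) + (50.17) = 74.4 J/K.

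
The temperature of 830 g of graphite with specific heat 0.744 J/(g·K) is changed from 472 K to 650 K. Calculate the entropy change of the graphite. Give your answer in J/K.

ΔS = ∫dQ_rev/T = m c ln(T₂/T₁) = 830 × 0.744 × ln(650/472) = 198 J/K.

ΔS = 198 J/K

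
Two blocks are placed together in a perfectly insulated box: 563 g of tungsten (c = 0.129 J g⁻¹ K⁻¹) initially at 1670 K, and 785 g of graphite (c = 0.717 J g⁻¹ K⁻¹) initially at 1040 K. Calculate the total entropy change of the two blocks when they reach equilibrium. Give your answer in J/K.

ΔS_total = 8.14 J/K

Energy balance: T_f = (m₁c₁T₁ + m₂c₂T₂)/(m₁c₁ + m₂c₂) = 1112 K.
ΔS₁ = m₁c₁ ln(T_f/T₁) = 72.627 × ln(1112/1670) = -29.535 J/K.
ΔS₂ = m₂c₂ ln(T_f/T₂) = 562.845 × ln(1112/1040) = 37.677 J/K.
ΔS_total = -29.535 + 37.677 = 8.14 J/K.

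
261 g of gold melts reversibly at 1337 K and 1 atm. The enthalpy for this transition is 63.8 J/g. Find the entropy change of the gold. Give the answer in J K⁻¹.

Heat absorbed by the substance: Q = mL = 261 × 63.8 = 16651.8 J.
At constant T, ΔS = Q_rev/T = 16651.8 / 1337 = 12.5 J/K.

ΔS = 12.5 J/K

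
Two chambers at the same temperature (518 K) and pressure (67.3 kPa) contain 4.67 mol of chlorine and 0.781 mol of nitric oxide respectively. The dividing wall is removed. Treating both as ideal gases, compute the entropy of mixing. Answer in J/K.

ΔS_mix = 18.6 J/K

Mole fractions: x_A = 4.67/5.45 = 0.857, x_B = 0.143.
ΔS_mix = −R(n_A ln x_A + n_B ln x_B) = −8.314 × (4.67 ln 0.857 + 0.781 ln 0.143) = 18.6 J/K.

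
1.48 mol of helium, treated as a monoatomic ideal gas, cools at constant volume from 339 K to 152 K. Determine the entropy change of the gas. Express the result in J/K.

ΔS = -14.8 J/K

At constant volume, ΔS = nC_V ln(T₂/T₁) with C_V = 3R/2 = 12.47 J mol⁻¹ K⁻¹.
ΔS = 1.48 × 12.47 × ln(152/339) = -14.8 J/K.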